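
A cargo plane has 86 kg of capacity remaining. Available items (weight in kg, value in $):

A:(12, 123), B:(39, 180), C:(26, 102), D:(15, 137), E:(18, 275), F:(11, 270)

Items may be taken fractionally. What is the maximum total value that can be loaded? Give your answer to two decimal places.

943.46

Greedy by value/weight ratio, highest first.
Ratios (sorted): F 24.55, E 15.28, A 10.25, D 9.13, B 4.62, C 3.92
take F (11 @ 270); take E (18 @ 275); take A (12 @ 123); take D (15 @ 137); take 30/39 of B → 138.46. Capacity used 86/86.
Total value = 943.46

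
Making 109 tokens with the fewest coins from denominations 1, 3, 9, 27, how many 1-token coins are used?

1

109 = 4×27 + 1×1
Count of 1: 1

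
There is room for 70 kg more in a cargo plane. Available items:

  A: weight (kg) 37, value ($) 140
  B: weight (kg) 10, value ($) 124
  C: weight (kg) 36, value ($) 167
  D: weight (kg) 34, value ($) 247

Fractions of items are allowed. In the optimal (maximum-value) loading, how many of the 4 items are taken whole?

Ratios (sorted): B 12.40, D 7.26, C 4.64, A 3.78
take B (10 @ 124); take D (34 @ 247); take 26/36 of C → 120.61. Capacity used 70/70.
2 item(s) taken whole; one partial (take 26/36 of C).

2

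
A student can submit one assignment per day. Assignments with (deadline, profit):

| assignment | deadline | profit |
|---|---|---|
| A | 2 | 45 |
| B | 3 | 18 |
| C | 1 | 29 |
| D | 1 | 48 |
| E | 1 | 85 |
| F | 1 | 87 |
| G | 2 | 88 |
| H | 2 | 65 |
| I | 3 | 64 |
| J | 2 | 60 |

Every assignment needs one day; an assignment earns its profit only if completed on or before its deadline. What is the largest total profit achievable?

Sort by profit descending; place each in the latest free slot ≤ its deadline.
By profit: G(d2,88), F(d1,87), E(d1,85), H(d2,65), I(d3,64), J(d2,60), D(d1,48), A(d2,45), C(d1,29), B(d3,18)
G→slot 2; F→slot 1; E skipped; H skipped; I→slot 3; J skipped; D skipped; A skipped; C skipped; B skipped.
Profit = 87 + 88 + 64 = 239

239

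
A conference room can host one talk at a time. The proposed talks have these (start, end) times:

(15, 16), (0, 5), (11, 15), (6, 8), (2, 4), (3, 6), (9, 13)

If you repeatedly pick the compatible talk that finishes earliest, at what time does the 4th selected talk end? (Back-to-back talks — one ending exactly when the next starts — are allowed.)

16

Sorted by end: (2,4)  (0,5)  (3,6)  (6,8)  (9,13)  (11,15)  (15,16)
take (2,4); skip (3,6); take (6,8); take (9,13); take (15,16).
Selected: (2,4) (6,8) (9,13) (15,16)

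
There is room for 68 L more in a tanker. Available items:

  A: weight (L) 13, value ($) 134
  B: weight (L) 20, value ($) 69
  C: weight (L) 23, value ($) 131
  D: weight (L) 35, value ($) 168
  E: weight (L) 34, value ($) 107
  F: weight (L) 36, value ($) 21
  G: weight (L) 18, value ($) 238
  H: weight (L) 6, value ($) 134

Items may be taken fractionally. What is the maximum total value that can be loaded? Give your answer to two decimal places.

Sort by value per unit weight and fill in that order.
Order: H (134/6=22.33) > G (238/18=13.22) > A (134/13=10.31) > C (131/23=5.70) > D (168/35=4.80) > B (69/20=3.45) > E (107/34=3.15) > F (21/36=0.58)
Fill: take H (6 @ 134) → take G (18 @ 238) → take A (13 @ 134) → take C (23 @ 131) → take 8/35 of D → 38.40; 68/68 used.
Total value = 675.40

675.40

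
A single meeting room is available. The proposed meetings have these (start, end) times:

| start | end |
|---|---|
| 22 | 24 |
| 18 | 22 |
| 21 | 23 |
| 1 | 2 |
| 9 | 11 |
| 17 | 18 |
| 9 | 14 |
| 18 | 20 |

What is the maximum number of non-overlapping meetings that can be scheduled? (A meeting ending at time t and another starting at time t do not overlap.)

Sorted by end: (1,2)  (9,11)  (9,14)  (17,18)  (18,20)  (18,22)  (21,23)  (22,24)
take (1,2); take (9,11); take (17,18); take (18,20); skip (18,22); take (21,23); skip (22,24).
Selected 5 meetings.

5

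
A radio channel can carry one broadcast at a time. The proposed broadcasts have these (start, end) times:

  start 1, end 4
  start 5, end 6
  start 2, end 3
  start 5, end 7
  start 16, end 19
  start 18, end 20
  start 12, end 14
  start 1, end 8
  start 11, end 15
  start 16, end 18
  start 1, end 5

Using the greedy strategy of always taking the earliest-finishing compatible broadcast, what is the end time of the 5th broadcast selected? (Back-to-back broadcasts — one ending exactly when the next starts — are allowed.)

20

By end time: (2,3), (1,4), (1,5), (5,6), (5,7), (1,8), (12,14), (11,15), (16,18), (16,19), (18,20).
Pick (2,3); next start ≥ 3 → (5,6); next start ≥ 6 → (12,14); next start ≥ 14 → (16,18); next start ≥ 18 → (18,20).
Selected: (2,3) (5,6) (12,14) (16,18) (18,20)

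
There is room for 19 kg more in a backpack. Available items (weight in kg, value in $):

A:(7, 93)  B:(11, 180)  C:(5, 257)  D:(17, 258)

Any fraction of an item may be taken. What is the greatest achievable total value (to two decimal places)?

482.53

Ratios (sorted): C 51.40, B 16.36, D 15.18, A 13.29
take C (5 @ 257); take B (11 @ 180); take 3/17 of D → 45.53. Capacity used 19/19.
Total value = 482.53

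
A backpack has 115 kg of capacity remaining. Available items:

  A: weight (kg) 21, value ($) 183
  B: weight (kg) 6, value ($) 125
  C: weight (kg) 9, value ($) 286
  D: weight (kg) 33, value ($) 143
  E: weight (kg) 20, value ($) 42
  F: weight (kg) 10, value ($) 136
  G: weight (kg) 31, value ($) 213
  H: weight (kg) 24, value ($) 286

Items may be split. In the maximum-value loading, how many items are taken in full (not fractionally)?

Sort by value per unit weight and fill in that order.
Order: C (286/9=31.78) > B (125/6=20.83) > F (136/10=13.60) > H (286/24=11.92) > A (183/21=8.71) > G (213/31=6.87) > D (143/33=4.33) > E (42/20=2.10)
Fill: take C (9 @ 286) → take B (6 @ 125) → take F (10 @ 136) → take H (24 @ 286) → take A (21 @ 183) → take G (31 @ 213) → take 14/33 of D → 60.67; 115/115 used.
6 item(s) taken whole; one partial (take 14/33 of D).

6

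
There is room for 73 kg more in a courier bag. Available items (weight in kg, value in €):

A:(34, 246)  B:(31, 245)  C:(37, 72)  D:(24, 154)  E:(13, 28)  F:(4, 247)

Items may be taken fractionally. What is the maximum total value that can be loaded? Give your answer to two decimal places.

763.67

Sort by value per unit weight and fill in that order.
Order: F (247/4=61.75) > B (245/31=7.90) > A (246/34=7.24) > D (154/24=6.42) > E (28/13=2.15) > C (72/37=1.95)
Fill: take F (4 @ 247) → take B (31 @ 245) → take A (34 @ 246) → take 4/24 of D → 25.67; 73/73 used.
Total value = 763.67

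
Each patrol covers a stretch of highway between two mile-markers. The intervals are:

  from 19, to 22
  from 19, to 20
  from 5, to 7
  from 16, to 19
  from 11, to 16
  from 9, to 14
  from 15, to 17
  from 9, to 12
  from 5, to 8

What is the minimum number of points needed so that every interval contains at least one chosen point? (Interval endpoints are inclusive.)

By right end: [5,7]  [5,8]  [9,12]  [9,14]  [11,16]  [15,17]  [16,19]  [19,20]  [19,22]
[5,7] uncovered → point at 7; [9,12] uncovered → point at 12; [15,17] uncovered → point at 17; [19,20] uncovered → point at 20.
Points: 7, 12, 17, 20 (4 total).

4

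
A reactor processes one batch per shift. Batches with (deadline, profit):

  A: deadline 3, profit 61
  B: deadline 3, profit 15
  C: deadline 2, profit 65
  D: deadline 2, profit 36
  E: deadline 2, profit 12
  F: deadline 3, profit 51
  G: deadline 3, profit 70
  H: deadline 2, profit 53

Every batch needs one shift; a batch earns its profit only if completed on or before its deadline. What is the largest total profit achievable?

Take jobs in profit order; each goes to the latest open slot no later than its deadline.
Profit order: G=70 C=65 A=61 H=53 F=51 D=36 B=15 E=12
Assign: G→slot 3, C→slot 2, A→slot 1, H skipped, F skipped, D skipped, B skipped, E skipped.
Slots: [1:A] [2:C] [3:G]
Profit = 61 + 65 + 70 = 196

196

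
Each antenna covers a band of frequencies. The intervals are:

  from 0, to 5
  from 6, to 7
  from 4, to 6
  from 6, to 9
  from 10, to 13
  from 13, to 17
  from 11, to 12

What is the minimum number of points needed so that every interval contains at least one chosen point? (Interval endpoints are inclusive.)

Sorted: [0,5] [4,6] [6,7] [6,9] [11,12] [10,13] [13,17]
{[0,5],[4,6]} hit by 5; {[6,7],[6,9]} hit by 7; {[11,12],[10,13]} hit by 12; {[13,17]} hit by 17.
Points: 5, 7, 12, 17 (4 total).

4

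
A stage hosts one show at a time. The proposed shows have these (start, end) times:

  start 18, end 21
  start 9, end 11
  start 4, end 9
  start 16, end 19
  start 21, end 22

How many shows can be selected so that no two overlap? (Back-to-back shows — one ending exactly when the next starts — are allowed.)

Sort by end time and greedily take each interval whose start is ≥ the last chosen end.
Sorted by end: (4,9)  (9,11)  (16,19)  (18,21)  (21,22)
take (4,9); take (9,11); take (16,19); take (21,22).
Selected 4 shows.

4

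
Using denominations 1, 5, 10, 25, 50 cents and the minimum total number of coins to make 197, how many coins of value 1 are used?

2

Greedy: take as many of the largest coin as possible, then repeat with the remainder.
197 = 3×50 + 1×25 + 2×10 + 2×1
Count of 1: 2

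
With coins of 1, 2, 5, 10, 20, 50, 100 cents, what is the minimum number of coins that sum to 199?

Greedy: take as many of the largest coin as possible, then repeat with the remainder.
199 − 1×100→99 − 1×50→49 − 2×20→9 − 1×5→4 − 2×2→0
Total coins = 1 + 1 + 2 + 1 + 2 = 7

7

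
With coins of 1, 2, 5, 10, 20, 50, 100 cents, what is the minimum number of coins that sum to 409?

Use the largest denomination that fits, subtract, and repeat.
409 − 4×100→9 − 1×5→4 − 2×2→0
Total coins = 4 + 1 + 2 = 7

7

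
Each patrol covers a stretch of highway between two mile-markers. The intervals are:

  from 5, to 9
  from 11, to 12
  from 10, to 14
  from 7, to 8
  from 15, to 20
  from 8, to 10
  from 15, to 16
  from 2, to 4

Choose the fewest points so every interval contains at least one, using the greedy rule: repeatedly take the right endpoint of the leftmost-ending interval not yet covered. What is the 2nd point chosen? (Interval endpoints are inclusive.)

8

Process intervals by earliest right end; each time one isn't hit yet, stab at its right endpoint.
Sorted: [2,4] [7,8] [5,9] [8,10] [11,12] [10,14] [15,16] [15,20]
{[2,4]} hit by 4; {[7,8],[5,9],[8,10]} hit by 8; {[11,12],[10,14]} hit by 12; {[15,16],[15,20]} hit by 16.
Points: 4, 8, 12, 16 (4 total).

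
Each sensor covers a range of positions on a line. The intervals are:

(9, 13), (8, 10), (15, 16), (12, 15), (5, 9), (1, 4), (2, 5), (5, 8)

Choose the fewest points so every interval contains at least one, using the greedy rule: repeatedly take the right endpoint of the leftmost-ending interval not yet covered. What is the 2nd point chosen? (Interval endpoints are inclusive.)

Process intervals by earliest right end; each time one isn't hit yet, stab at its right endpoint.
Sorted: [1,4] [2,5] [5,8] [5,9] [8,10] [9,13] [12,15] [15,16]
{[1,4],[2,5]} hit by 4; {[5,8],[5,9],[8,10]} hit by 8; {[9,13],[12,15]} hit by 13; {[15,16]} hit by 16.
Points: 4, 8, 13, 16 (4 total).

8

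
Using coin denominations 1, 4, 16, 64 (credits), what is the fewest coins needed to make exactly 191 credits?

11

191 − 2×64→63 − 3×16→15 − 3×4→3 − 3×1→0
Total coins = 2 + 3 + 3 + 3 = 11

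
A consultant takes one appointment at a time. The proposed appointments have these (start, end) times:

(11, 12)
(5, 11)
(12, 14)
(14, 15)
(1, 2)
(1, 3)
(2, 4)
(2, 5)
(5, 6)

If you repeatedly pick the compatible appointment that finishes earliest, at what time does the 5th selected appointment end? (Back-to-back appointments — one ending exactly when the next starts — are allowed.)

14

Order by finish time; keep every interval that doesn't clash with the previous kept one.
By end time: (1,2), (1,3), (2,4), (2,5), (5,6), (5,11), (11,12), (12,14), (14,15).
Pick (1,2); next start ≥ 2 → (2,4); next start ≥ 4 → (5,6); next start ≥ 6 → (11,12); next start ≥ 12 → (12,14); next start ≥ 14 → (14,15).
Selected: (1,2) (2,4) (5,6) (11,12) (12,14) (14,15)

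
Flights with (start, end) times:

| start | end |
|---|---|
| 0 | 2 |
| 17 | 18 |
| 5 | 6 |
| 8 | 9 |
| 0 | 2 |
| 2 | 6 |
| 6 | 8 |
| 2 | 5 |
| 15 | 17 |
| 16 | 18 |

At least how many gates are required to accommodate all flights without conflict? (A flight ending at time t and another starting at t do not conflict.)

Count concurrent intervals with a sweep; the peak is the room count.
starts: [0, 0, 2, 2, 5, 6, 8, 15, 16, 17]
ends:   [2, 2, 5, 6, 6, 8, 9, 17, 18, 18]
s0→1 s0→2  — peak 2.

2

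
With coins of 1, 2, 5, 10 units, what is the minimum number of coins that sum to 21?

Greedy: take as many of the largest coin as possible, then repeat with the remainder.
21 − 2×10→1 − 1×1→0
Total coins = 2 + 1 = 3

3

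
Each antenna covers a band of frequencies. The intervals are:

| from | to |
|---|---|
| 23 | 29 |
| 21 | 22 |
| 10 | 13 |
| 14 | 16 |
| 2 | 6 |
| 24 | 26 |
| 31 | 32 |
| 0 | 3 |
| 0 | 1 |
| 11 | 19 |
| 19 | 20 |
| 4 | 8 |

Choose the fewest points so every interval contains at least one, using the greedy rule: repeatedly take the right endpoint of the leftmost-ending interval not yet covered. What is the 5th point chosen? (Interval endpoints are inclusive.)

20

Process intervals by earliest right end; each time one isn't hit yet, stab at its right endpoint.
Sorted: [0,1] [0,3] [2,6] [4,8] [10,13] [14,16] [11,19] [19,20] [21,22] [24,26] [23,29] [31,32]
{[0,1],[0,3]} hit by 1; {[2,6],[4,8]} hit by 6; {[10,13]} hit by 13; {[14,16],[11,19]} hit by 16; {[19,20]} hit by 20; {[21,22]} hit by 22; {[24,26],[23,29]} hit by 26; {[31,32]} hit by 32.
Points: 1, 6, 13, 16, 20, 22, 26, 32 (8 total).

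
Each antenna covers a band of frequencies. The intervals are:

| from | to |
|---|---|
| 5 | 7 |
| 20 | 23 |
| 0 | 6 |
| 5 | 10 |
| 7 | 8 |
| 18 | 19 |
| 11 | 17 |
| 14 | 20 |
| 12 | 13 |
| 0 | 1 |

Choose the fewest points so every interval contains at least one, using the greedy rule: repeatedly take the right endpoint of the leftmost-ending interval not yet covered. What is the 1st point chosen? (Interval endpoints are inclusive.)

1

Process intervals by earliest right end; each time one isn't hit yet, stab at its right endpoint.
Sorted: [0,1] [0,6] [5,7] [7,8] [5,10] [12,13] [11,17] [18,19] [14,20] [20,23]
{[0,1],[0,6]} hit by 1; {[5,7],[7,8],[5,10]} hit by 7; {[12,13],[11,17]} hit by 13; {[18,19],[14,20]} hit by 19; {[20,23]} hit by 23.
Points: 1, 7, 13, 19, 23 (5 total).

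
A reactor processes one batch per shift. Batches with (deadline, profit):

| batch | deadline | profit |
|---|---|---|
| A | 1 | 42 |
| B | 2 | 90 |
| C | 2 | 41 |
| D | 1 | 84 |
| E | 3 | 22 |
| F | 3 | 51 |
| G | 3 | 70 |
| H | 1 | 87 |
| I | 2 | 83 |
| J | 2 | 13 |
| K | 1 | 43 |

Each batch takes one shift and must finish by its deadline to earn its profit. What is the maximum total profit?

247

Sort by profit descending; place each in the latest free slot ≤ its deadline.
By profit: B(d2,90), H(d1,87), D(d1,84), I(d2,83), G(d3,70), F(d3,51), K(d1,43), A(d1,42), C(d2,41), E(d3,22), J(d2,13)
B→slot 2; H→slot 1; D skipped; I skipped; G→slot 3; F skipped; K skipped; A skipped; C skipped; E skipped; J skipped.
Profit = 87 + 90 + 70 = 247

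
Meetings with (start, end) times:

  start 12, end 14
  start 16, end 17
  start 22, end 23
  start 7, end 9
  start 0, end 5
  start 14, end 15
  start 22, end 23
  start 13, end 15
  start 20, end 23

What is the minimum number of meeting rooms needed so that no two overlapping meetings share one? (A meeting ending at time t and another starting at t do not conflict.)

3

Events (time:±→running): 0:+→1 5:-→0 7:+→1 9:-→0 12:+→1 13:+→2 14:-→1 14:+→2 15:-→1 15:-→0 16:+→1 17:-→0 20:+→1 22:+→2 22:+→3 … peak 3.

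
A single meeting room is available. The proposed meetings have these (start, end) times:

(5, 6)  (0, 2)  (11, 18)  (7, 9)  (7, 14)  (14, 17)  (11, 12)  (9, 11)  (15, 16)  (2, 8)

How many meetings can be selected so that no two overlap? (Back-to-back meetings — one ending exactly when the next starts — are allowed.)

Greedy by earliest finish: after sorting by end time, pick each interval compatible with the last pick.
Sorted by end: (0,2)  (5,6)  (2,8)  (7,9)  (9,11)  (11,12)  (7,14)  (15,16)  (14,17)  (11,18)
take (0,2); take (5,6); skip (2,8); take (7,9); take (9,11); take (11,12); take (15,16).
Selected 6 meetings.

6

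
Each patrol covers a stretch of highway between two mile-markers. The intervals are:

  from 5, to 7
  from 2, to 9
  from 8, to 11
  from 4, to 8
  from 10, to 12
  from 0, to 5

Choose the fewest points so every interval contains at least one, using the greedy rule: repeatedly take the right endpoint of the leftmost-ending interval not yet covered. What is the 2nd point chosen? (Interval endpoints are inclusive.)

Sorted: [0,5] [5,7] [4,8] [2,9] [8,11] [10,12]
{[0,5],[5,7],[4,8],[2,9]} hit by 5; {[8,11],[10,12]} hit by 11.
Points: 5, 11 (2 total).

11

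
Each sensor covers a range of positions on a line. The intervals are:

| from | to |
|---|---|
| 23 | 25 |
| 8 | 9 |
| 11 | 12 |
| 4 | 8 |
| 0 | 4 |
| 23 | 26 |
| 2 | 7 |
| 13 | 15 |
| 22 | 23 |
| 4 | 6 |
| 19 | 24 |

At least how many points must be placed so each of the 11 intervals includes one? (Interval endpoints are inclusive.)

5

By right end: [0,4]  [4,6]  [2,7]  [4,8]  [8,9]  [11,12]  [13,15]  [22,23]  [19,24]  [23,25]  [23,26]
[0,4] uncovered → point at 4; [8,9] uncovered → point at 9; [11,12] uncovered → point at 12; [13,15] uncovered → point at 15; [22,23] uncovered → point at 23.
Points: 4, 9, 12, 15, 23 (5 total).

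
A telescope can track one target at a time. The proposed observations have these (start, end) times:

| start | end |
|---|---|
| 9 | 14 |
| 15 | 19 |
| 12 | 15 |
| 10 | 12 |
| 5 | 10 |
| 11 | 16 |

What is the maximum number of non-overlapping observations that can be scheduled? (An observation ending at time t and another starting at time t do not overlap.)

4

Order by finish time; keep every interval that doesn't clash with the previous kept one.
Sorted by end: (5,10)  (10,12)  (9,14)  (12,15)  (11,16)  (15,19)
take (5,10); take (10,12); take (12,15); take (15,19).
Selected 4 observations.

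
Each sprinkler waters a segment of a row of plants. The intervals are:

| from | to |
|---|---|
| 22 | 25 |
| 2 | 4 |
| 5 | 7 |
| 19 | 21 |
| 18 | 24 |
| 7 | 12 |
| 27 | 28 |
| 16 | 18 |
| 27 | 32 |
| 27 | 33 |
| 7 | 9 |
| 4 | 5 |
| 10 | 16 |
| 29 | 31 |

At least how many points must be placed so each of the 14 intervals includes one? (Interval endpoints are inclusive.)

7

Sorted: [2,4] [4,5] [5,7] [7,9] [7,12] [10,16] [16,18] [19,21] [18,24] [22,25] [27,28] [29,31] [27,32] [27,33]
{[2,4],[4,5]} hit by 4; {[5,7],[7,9],[7,12]} hit by 7; {[10,16],[16,18]} hit by 16; {[19,21],[18,24]} hit by 21; {[22,25]} hit by 25; {[27,28]} hit by 28; {[29,31],[27,32],[27,33]} hit by 31.
Points: 4, 7, 16, 21, 25, 28, 31 (7 total).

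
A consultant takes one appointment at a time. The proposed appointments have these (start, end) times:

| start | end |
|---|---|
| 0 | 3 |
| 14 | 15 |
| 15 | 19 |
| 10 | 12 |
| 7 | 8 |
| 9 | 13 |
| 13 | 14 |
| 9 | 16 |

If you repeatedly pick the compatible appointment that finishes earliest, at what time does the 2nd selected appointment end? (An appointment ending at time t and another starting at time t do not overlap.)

8

Sort by end time and greedily take each interval whose start is ≥ the last chosen end.
By end time: (0,3), (7,8), (10,12), (9,13), (13,14), (14,15), (9,16), (15,19).
Pick (0,3); next start ≥ 3 → (7,8); next start ≥ 8 → (10,12); next start ≥ 12 → (13,14); next start ≥ 14 → (14,15); next start ≥ 15 → (15,19).
Selected: (0,3) (7,8) (10,12) (13,14) (14,15) (15,19)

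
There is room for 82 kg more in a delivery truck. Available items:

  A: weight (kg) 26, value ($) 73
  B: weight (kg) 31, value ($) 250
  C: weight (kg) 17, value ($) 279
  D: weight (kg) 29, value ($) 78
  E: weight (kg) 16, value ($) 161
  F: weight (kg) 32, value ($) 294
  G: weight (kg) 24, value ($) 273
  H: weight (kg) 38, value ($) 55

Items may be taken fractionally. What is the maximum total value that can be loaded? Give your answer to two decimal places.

942.69

Ratios (sorted): C 16.41, G 11.38, E 10.06, F 9.19, B 8.06, A 2.81, D 2.69, H 1.45
take C (17 @ 279); take G (24 @ 273); take E (16 @ 161); take 25/32 of F → 229.69. Capacity used 82/82.
Total value = 942.69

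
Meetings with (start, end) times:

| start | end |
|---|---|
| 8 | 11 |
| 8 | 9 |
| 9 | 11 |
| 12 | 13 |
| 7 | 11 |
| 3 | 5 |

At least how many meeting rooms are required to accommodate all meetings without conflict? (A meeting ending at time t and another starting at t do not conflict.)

starts: [3, 7, 8, 8, 9, 12]
ends:   [5, 9, 11, 11, 11, 13]
s3→1 e5→0 s7→1 s8→2 s8→3  — peak 3.

3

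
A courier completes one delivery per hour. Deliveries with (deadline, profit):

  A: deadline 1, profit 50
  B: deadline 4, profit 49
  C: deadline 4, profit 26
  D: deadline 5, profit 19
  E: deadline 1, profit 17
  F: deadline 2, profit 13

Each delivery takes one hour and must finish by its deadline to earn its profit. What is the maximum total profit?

Sort by profit descending; place each in the latest free slot ≤ its deadline.
Profit order: A=50 B=49 C=26 D=19 E=17 F=13
Assign: A→slot 1, B→slot 4, C→slot 3, D→slot 5, E skipped, F→slot 2.
Slots: [1:A] [2:F] [3:C] [4:B] [5:D]
Profit = 50 + 13 + 26 + 49 + 19 = 157

157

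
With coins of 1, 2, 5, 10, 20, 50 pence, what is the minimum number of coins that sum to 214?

7

214 = 4×50 + 1×10 + 2×2
Total coins = 4 + 1 + 2 = 7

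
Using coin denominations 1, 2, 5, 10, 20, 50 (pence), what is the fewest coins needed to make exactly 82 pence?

4

82 = 1×50 + 1×20 + 1×10 + 1×2
Total coins = 1 + 1 + 1 + 1 = 4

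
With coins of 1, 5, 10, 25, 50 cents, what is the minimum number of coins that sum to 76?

3

Use the largest denomination that fits, subtract, and repeat.
76 − 1×50→26 − 1×25→1 − 1×1→0
Total coins = 1 + 1 + 1 = 3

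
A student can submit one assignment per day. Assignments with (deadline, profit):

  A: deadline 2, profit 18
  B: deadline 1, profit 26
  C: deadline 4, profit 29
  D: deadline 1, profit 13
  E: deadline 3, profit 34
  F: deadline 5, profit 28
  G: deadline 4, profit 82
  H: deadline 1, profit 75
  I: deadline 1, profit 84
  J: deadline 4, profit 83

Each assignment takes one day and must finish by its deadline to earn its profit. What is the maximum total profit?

By profit: I(d1,84), J(d4,83), G(d4,82), H(d1,75), E(d3,34), C(d4,29), F(d5,28), B(d1,26), A(d2,18), D(d1,13)
I→slot 1; J→slot 4; G→slot 3; H skipped; E→slot 2; C skipped; F→slot 5; B skipped; A skipped; D skipped.
Profit = 84 + 34 + 82 + 83 + 28 = 311

311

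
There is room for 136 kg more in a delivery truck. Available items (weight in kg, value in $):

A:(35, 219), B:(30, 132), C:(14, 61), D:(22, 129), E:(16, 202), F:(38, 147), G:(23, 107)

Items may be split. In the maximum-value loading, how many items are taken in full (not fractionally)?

5

Ratios (sorted): E 12.62, A 6.26, D 5.86, G 4.65, B 4.40, C 4.36, F 3.87
take E (16 @ 202); take A (35 @ 219); take D (22 @ 129); take G (23 @ 107); take B (30 @ 132); take 10/14 of C → 43.57. Capacity used 136/136.
5 item(s) taken whole; one partial (take 10/14 of C).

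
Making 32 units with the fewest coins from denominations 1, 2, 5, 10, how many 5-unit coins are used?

Use the largest denomination that fits, subtract, and repeat.
32 = 3×10 + 1×2
Count of 5: 0

0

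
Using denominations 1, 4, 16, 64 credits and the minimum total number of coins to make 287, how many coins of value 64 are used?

4

Use the largest denomination that fits, subtract, and repeat.
287 − 4×64→31 − 1×16→15 − 3×4→3 − 3×1→0
Count of 64: 4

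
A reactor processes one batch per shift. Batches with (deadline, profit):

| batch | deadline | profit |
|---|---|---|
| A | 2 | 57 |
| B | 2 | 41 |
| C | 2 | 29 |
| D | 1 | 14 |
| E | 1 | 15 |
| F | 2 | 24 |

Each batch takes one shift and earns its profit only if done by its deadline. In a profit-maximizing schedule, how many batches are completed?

2

Take jobs in profit order; each goes to the latest open slot no later than its deadline.
Profit order: A=57 B=41 C=29 F=24 E=15 D=14
Assign: A→slot 2, B→slot 1, C skipped, F skipped, E skipped, D skipped.
Slots: [1:B] [2:A]
2 of 6 scheduled.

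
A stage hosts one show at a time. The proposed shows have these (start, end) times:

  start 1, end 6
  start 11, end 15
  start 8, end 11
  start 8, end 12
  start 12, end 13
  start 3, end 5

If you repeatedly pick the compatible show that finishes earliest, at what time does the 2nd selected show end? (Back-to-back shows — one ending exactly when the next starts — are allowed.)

Greedy by earliest finish: after sorting by end time, pick each interval compatible with the last pick.
Sorted by end: (3,5)  (1,6)  (8,11)  (8,12)  (12,13)  (11,15)
take (3,5); take (8,11); take (12,13); skip (11,15).
Selected: (3,5) (8,11) (12,13)

11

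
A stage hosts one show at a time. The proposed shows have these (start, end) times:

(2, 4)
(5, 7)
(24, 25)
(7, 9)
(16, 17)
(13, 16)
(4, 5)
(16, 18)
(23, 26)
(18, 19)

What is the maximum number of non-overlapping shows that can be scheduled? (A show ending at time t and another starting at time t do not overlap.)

By end time: (2,4), (4,5), (5,7), (7,9), (13,16), (16,17), (16,18), (18,19), (24,25), (23,26).
Pick (2,4); next start ≥ 4 → (4,5); next start ≥ 5 → (5,7); next start ≥ 7 → (7,9); next start ≥ 9 → (13,16); next start ≥ 16 → (16,17); next start ≥ 17 → (18,19); next start ≥ 19 → (24,25).
Selected 8 shows.

8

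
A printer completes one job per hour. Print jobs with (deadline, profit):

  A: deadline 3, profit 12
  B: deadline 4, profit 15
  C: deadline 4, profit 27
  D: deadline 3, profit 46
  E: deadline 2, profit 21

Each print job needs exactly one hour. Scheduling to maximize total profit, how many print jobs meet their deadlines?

Profit order: D=46 C=27 E=21 B=15 A=12
Assign: D→slot 3, C→slot 4, E→slot 2, B→slot 1, A skipped.
Slots: [1:B] [2:E] [3:D] [4:C]
4 of 5 scheduled.

4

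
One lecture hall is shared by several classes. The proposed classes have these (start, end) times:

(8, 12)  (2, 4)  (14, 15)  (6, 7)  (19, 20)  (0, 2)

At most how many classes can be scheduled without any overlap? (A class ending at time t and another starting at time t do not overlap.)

6

Sort by end time and greedily take each interval whose start is ≥ the last chosen end.
By end time: (0,2), (2,4), (6,7), (8,12), (14,15), (19,20).
Pick (0,2); next start ≥ 2 → (2,4); next start ≥ 4 → (6,7); next start ≥ 7 → (8,12); next start ≥ 12 → (14,15); next start ≥ 15 → (19,20).
Selected 6 classes.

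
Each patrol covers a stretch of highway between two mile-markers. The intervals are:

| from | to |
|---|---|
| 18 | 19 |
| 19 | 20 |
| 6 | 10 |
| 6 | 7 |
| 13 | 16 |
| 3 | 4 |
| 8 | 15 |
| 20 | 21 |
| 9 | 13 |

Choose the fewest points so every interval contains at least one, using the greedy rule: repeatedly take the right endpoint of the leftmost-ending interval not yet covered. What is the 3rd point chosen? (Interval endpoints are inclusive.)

13

Process intervals by earliest right end; each time one isn't hit yet, stab at its right endpoint.
By right end: [3,4]  [6,7]  [6,10]  [9,13]  [8,15]  [13,16]  [18,19]  [19,20]  [20,21]
[3,4] uncovered → point at 4; [6,7] uncovered → point at 7; [9,13] uncovered → point at 13; [18,19] uncovered → point at 19; [20,21] uncovered → point at 21.
Points: 4, 7, 13, 19, 21 (5 total).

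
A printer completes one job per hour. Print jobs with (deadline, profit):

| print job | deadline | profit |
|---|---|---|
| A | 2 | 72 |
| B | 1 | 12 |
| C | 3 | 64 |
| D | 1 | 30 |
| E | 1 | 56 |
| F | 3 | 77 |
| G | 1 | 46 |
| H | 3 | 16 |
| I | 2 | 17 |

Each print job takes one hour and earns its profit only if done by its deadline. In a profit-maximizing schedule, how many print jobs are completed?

3

Profit order: F=77 A=72 C=64 E=56 G=46 D=30 I=17 H=16 B=12
Assign: F→slot 3, A→slot 2, C→slot 1, E skipped, G skipped, D skipped, I skipped, H skipped, B skipped.
Slots: [1:C] [2:A] [3:F]
3 of 9 scheduled.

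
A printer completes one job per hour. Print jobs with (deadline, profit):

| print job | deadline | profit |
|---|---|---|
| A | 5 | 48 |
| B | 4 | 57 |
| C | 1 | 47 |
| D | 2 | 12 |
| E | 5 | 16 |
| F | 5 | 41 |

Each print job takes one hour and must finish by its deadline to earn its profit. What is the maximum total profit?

By profit: B(d4,57), A(d5,48), C(d1,47), F(d5,41), E(d5,16), D(d2,12)
B→slot 4; A→slot 5; C→slot 1; F→slot 3; E→slot 2; D skipped.
Profit = 47 + 16 + 41 + 57 + 48 = 209

209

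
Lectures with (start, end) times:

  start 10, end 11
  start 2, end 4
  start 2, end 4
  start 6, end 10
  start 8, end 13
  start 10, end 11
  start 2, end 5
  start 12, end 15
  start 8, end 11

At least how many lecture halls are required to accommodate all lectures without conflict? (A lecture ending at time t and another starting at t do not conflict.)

Count concurrent intervals with a sweep; the peak is the room count.
Events (time:±→running): 2:+→1 2:+→2 2:+→3 4:-→2 4:-→1 5:-→0 6:+→1 8:+→2 8:+→3 10:-→2 10:+→3 10:+→4 … peak 4.

4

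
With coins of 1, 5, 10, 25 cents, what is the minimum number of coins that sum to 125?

Use the largest denomination that fits, subtract, and repeat.
125 − 5×25→0
Total coins = 5 = 5

5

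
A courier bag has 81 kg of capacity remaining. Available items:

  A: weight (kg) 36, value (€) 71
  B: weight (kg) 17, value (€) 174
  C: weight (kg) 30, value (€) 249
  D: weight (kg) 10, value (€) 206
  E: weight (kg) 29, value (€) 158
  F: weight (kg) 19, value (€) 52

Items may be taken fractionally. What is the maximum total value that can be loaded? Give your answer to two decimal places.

759.76

Sort by value per unit weight and fill in that order.
Order: D (206/10=20.60) > B (174/17=10.24) > C (249/30=8.30) > E (158/29=5.45) > F (52/19=2.74) > A (71/36=1.97)
Fill: take D (10 @ 206) → take B (17 @ 174) → take C (30 @ 249) → take 24/29 of E → 130.76; 81/81 used.
Total value = 759.76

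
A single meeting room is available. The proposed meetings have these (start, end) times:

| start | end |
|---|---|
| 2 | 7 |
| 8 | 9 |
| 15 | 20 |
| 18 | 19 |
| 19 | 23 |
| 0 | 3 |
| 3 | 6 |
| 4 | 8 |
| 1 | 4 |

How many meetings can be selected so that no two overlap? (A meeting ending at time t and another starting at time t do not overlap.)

Sort by end time and greedily take each interval whose start is ≥ the last chosen end.
Sorted by end: (0,3)  (1,4)  (3,6)  (2,7)  (4,8)  (8,9)  (18,19)  (15,20)  (19,23)
take (0,3); take (3,6); skip (2,7); take (8,9); take (18,19); take (19,23).
Selected 5 meetings.

5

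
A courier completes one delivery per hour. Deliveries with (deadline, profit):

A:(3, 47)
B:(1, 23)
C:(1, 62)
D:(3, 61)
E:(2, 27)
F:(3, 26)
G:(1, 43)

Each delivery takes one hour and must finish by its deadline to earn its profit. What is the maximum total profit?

170

Sort by profit descending; place each in the latest free slot ≤ its deadline.
Profit order: C=62 D=61 A=47 G=43 E=27 F=26 B=23
Assign: C→slot 1, D→slot 3, A→slot 2, G skipped, E skipped, F skipped, B skipped.
Slots: [1:C] [2:A] [3:D]
Profit = 62 + 47 + 61 = 170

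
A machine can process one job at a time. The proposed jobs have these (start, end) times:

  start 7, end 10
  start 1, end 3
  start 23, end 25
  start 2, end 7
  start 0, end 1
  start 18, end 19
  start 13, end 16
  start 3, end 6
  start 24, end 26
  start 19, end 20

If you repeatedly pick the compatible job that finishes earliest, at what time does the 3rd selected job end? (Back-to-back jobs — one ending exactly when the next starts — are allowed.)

Greedy by earliest finish: after sorting by end time, pick each interval compatible with the last pick.
Sorted by end: (0,1)  (1,3)  (3,6)  (2,7)  (7,10)  (13,16)  (18,19)  (19,20)  (23,25)  (24,26)
take (0,1); take (1,3); take (3,6); skip (2,7); take (7,10); take (13,16); take (18,19); take (19,20); take (23,25); skip (24,26).
Selected: (0,1) (1,3) (3,6) (7,10) (13,16) (18,19) (19,20) (23,25)

6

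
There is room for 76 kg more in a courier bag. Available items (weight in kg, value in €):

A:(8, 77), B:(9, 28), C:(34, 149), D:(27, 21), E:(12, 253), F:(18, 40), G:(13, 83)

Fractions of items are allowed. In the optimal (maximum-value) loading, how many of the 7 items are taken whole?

5

Greedy by value/weight ratio, highest first.
Order: E (253/12=21.08) > A (77/8=9.62) > G (83/13=6.38) > C (149/34=4.38) > B (28/9=3.11) > F (40/18=2.22) > D (21/27=0.78)
Fill: take E (12 @ 253) → take A (8 @ 77) → take G (13 @ 83) → take C (34 @ 149) → take B (9 @ 28); 76/76 used.
5 item(s) taken whole.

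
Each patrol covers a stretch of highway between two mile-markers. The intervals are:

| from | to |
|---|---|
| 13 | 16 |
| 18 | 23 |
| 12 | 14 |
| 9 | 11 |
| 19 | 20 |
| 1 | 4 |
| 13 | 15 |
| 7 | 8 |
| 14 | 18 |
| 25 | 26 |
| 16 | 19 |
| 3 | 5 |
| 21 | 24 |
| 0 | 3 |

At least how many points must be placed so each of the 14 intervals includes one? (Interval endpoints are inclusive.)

Sorted: [0,3] [1,4] [3,5] [7,8] [9,11] [12,14] [13,15] [13,16] [14,18] [16,19] [19,20] [18,23] [21,24] [25,26]
{[0,3],[1,4],[3,5]} hit by 3; {[7,8]} hit by 8; {[9,11]} hit by 11; {[12,14],[13,15],[13,16],[14,18]} hit by 14; {[16,19],[19,20],[18,23]} hit by 19; {[21,24]} hit by 24; {[25,26]} hit by 26.
Points: 3, 8, 11, 14, 19, 24, 26 (7 total).

7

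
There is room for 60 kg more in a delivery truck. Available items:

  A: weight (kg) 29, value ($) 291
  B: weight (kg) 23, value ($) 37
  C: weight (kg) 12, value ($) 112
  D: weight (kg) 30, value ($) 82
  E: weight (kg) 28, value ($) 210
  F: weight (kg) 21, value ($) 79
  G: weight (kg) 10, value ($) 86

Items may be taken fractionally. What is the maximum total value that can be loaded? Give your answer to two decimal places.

Greedy by value/weight ratio, highest first.
Ratios (sorted): A 10.03, C 9.33, G 8.60, E 7.50, F 3.76, D 2.73, B 1.61
take A (29 @ 291); take C (12 @ 112); take G (10 @ 86); take 9/28 of E → 67.50. Capacity used 60/60.
Total value = 556.50

556.50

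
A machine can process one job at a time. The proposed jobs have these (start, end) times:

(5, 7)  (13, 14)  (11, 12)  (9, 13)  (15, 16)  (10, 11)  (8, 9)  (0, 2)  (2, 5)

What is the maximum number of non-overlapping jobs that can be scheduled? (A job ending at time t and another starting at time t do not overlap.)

Greedy by earliest finish: after sorting by end time, pick each interval compatible with the last pick.
Sorted by end: (0,2)  (2,5)  (5,7)  (8,9)  (10,11)  (11,12)  (9,13)  (13,14)  (15,16)
take (0,2); take (2,5); take (5,7); take (8,9); take (10,11); take (11,12); take (13,14); take (15,16).
Selected 8 jobs.

8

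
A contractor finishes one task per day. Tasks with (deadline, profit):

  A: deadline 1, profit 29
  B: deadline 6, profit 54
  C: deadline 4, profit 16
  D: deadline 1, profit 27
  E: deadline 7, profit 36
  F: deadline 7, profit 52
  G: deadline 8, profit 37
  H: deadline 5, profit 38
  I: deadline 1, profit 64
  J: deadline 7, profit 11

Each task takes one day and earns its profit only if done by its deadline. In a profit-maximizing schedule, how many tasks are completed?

Sort by profit descending; place each in the latest free slot ≤ its deadline.
Profit order: I=64 B=54 F=52 H=38 G=37 E=36 A=29 D=27 C=16 J=11
Assign: I→slot 1, B→slot 6, F→slot 7, H→slot 5, G→slot 8, E→slot 4, A skipped, D skipped, C→slot 3, J→slot 2.
Slots: [1:I] [2:J] [3:C] [4:E] [5:H] [6:B] [7:F] [8:G]
8 of 10 scheduled.

8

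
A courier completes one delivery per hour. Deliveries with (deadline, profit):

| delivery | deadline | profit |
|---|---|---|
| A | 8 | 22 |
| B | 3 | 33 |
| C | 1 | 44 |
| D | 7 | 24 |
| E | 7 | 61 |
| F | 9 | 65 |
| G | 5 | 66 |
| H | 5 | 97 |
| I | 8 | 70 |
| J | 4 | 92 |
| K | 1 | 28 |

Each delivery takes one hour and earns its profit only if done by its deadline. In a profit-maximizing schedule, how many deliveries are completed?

Take jobs in profit order; each goes to the latest open slot no later than its deadline.
By profit: H(d5,97), J(d4,92), I(d8,70), G(d5,66), F(d9,65), E(d7,61), C(d1,44), B(d3,33), K(d1,28), D(d7,24), A(d8,22)
H→slot 5; J→slot 4; I→slot 8; G→slot 3; F→slot 9; E→slot 7; C→slot 1; B→slot 2; K skipped; D→slot 6; A skipped.
9 of 11 scheduled.

9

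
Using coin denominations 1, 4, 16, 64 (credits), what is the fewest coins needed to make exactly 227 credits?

8

Greedy: take as many of the largest coin as possible, then repeat with the remainder.
227 = 3×64 + 2×16 + 3×1
Total coins = 3 + 2 + 3 = 8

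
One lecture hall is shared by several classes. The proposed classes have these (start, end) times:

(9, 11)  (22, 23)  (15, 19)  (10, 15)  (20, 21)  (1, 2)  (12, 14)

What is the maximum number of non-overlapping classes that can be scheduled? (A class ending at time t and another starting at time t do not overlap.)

6

Greedy by earliest finish: after sorting by end time, pick each interval compatible with the last pick.
By end time: (1,2), (9,11), (12,14), (10,15), (15,19), (20,21), (22,23).
Pick (1,2); next start ≥ 2 → (9,11); next start ≥ 11 → (12,14); next start ≥ 14 → (15,19); next start ≥ 19 → (20,21); next start ≥ 21 → (22,23).
Selected 6 classes.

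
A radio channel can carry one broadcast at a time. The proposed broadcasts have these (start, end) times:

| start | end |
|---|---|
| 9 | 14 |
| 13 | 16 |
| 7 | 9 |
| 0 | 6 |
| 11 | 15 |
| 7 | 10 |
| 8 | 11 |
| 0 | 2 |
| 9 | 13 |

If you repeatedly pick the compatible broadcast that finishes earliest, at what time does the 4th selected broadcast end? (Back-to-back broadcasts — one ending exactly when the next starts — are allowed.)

Sort by end time and greedily take each interval whose start is ≥ the last chosen end.
By end time: (0,2), (0,6), (7,9), (7,10), (8,11), (9,13), (9,14), (11,15), (13,16).
Pick (0,2); next start ≥ 2 → (7,9); next start ≥ 9 → (9,13); next start ≥ 13 → (13,16).
Selected: (0,2) (7,9) (9,13) (13,16)

16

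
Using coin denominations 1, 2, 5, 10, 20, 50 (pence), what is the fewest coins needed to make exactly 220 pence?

220 − 4×50→20 − 1×20→0
Total coins = 4 + 1 = 5

5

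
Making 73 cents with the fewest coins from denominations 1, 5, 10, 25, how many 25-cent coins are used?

Greedy: take as many of the largest coin as possible, then repeat with the remainder.
73 = 2×25 + 2×10 + 3×1
Count of 25: 2

2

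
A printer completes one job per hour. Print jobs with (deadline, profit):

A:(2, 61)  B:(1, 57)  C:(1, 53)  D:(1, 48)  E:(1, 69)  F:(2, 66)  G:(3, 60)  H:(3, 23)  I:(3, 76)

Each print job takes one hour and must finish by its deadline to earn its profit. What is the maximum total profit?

By profit: I(d3,76), E(d1,69), F(d2,66), A(d2,61), G(d3,60), B(d1,57), C(d1,53), D(d1,48), H(d3,23)
I→slot 3; E→slot 1; F→slot 2; A skipped; G skipped; B skipped; C skipped; D skipped; H skipped.
Profit = 69 + 66 + 76 = 211

211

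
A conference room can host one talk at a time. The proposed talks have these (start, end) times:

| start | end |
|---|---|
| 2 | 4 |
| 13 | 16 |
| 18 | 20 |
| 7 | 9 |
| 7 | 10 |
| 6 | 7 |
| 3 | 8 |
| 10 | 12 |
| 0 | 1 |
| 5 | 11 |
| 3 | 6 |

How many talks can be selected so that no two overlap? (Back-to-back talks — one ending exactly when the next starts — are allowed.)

Sorted by end: (0,1)  (2,4)  (3,6)  (6,7)  (3,8)  (7,9)  (7,10)  (5,11)  (10,12)  (13,16)  (18,20)
take (0,1); take (2,4); take (6,7); take (7,9); take (10,12); take (13,16); take (18,20).
Selected 7 talks.

7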